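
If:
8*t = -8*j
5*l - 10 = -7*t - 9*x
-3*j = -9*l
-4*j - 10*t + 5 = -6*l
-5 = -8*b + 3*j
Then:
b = 25/64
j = -5/8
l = -5/24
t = 5/8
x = 20/27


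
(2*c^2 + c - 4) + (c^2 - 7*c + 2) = 3*c^2 - 6*c - 2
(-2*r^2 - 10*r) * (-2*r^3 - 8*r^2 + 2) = 4*r^5 + 36*r^4 + 80*r^3 - 4*r^2 - 20*r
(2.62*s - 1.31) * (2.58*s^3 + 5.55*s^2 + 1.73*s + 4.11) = 6.7596*s^4 + 11.1612*s^3 - 2.7379*s^2 + 8.5019*s - 5.3841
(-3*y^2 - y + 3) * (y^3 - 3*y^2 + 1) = -3*y^5 + 8*y^4 + 6*y^3 - 12*y^2 - y + 3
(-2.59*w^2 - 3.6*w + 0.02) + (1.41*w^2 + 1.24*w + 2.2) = -1.18*w^2 - 2.36*w + 2.22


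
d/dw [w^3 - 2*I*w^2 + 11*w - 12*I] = 3*w^2 - 4*I*w + 11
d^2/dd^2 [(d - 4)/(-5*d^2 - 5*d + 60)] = 2*(-(d - 4)*(2*d + 1)^2 + 3*(d - 1)*(d^2 + d - 12))/(5*(d^2 + d - 12)^3)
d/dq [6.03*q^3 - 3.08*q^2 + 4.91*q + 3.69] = 18.09*q^2 - 6.16*q + 4.91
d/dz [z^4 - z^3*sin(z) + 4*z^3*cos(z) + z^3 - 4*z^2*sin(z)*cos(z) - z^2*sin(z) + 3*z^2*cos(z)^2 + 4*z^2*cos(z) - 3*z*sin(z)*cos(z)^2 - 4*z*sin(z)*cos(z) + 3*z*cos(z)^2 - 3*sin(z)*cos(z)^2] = -4*z^3*sin(z) - z^3*cos(z) + 4*z^3 - 7*z^2*sin(z) - 3*z^2*sin(2*z) + 11*z^2*cos(z) - 4*z^2*cos(2*z) + 3*z^2 - 2*z*sin(z) - 7*z*sin(2*z) + 29*z*cos(z)/4 - z*cos(2*z) - 9*z*cos(3*z)/4 + 3*z + 9*sin(z)/4 - 2*sin(2*z) - 3*sin(3*z)/4 - 3*sqrt(2)*sin(z + pi/4) + 9*cos(z)/4 + 3*cos(2*z)/2 - 9*cos(3*z)/4 + 3/2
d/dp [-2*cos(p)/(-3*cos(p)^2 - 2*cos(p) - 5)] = 2*(3*cos(p)^2 - 5)*sin(p)/(-3*sin(p)^2 + 2*cos(p) + 8)^2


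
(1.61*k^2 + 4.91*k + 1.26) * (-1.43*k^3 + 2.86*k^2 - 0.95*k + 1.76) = -2.3023*k^5 - 2.4167*k^4 + 10.7113*k^3 + 1.7727*k^2 + 7.4446*k + 2.2176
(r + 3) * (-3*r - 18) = -3*r^2 - 27*r - 54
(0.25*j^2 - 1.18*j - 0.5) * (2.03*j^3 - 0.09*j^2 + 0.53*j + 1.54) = 0.5075*j^5 - 2.4179*j^4 - 0.7763*j^3 - 0.1954*j^2 - 2.0822*j - 0.77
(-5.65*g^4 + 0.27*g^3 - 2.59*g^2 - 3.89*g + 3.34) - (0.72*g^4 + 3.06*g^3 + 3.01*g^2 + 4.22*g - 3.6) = -6.37*g^4 - 2.79*g^3 - 5.6*g^2 - 8.11*g + 6.94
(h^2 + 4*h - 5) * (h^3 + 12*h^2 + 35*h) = h^5 + 16*h^4 + 78*h^3 + 80*h^2 - 175*h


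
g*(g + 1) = g^2 + g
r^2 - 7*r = r*(r - 7)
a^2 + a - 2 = (a - 1)*(a + 2)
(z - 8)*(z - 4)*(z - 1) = z^3 - 13*z^2 + 44*z - 32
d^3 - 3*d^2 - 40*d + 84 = (d - 7)*(d - 2)*(d + 6)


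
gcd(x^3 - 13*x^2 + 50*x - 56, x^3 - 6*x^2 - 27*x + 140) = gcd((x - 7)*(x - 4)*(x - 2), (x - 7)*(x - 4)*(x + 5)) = x^2 - 11*x + 28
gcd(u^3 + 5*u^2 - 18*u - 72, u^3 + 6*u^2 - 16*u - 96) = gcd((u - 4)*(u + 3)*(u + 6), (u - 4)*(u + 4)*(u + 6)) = u^2 + 2*u - 24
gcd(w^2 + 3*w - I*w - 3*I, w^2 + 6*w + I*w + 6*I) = 1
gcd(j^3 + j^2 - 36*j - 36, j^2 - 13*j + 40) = 1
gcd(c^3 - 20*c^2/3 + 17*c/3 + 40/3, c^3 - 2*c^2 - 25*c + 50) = c - 5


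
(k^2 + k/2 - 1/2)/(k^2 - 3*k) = (2*k^2 + k - 1)/(2*k*(k - 3))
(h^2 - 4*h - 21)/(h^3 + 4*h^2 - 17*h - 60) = (h - 7)/(h^2 + h - 20)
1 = 1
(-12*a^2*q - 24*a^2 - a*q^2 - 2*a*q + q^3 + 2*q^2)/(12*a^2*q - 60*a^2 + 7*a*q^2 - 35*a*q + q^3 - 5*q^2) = (-4*a*q - 8*a + q^2 + 2*q)/(4*a*q - 20*a + q^2 - 5*q)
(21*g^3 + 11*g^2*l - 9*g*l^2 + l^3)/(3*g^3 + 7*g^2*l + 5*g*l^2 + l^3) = (21*g^2 - 10*g*l + l^2)/(3*g^2 + 4*g*l + l^2)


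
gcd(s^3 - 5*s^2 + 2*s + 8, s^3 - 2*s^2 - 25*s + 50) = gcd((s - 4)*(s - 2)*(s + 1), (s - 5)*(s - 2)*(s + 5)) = s - 2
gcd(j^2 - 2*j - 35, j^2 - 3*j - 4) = 1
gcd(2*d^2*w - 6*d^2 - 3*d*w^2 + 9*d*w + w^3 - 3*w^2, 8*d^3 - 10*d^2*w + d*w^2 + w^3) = 2*d^2 - 3*d*w + w^2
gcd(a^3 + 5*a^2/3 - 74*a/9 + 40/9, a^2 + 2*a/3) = 1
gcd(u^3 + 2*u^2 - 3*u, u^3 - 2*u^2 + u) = u^2 - u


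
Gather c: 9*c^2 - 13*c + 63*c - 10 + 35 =9*c^2 + 50*c + 25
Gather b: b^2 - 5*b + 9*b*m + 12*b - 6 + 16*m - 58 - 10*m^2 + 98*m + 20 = b^2 + b*(9*m + 7) - 10*m^2 + 114*m - 44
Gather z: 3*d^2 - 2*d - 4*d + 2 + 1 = 3*d^2 - 6*d + 3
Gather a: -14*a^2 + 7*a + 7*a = -14*a^2 + 14*a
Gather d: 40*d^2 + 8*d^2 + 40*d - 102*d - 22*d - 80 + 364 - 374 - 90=48*d^2 - 84*d - 180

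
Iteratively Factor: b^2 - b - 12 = (b + 3)*(b - 4)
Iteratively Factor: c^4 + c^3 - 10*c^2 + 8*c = (c + 4)*(c^3 - 3*c^2 + 2*c) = (c - 2)*(c + 4)*(c^2 - c) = c*(c - 2)*(c + 4)*(c - 1)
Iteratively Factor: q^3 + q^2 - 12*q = (q - 3)*(q^2 + 4*q) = (q - 3)*(q + 4)*(q)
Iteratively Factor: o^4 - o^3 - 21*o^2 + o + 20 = (o - 5)*(o^3 + 4*o^2 - o - 4) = (o - 5)*(o + 1)*(o^2 + 3*o - 4) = (o - 5)*(o - 1)*(o + 1)*(o + 4)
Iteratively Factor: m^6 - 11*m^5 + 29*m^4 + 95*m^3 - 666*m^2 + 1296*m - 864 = (m - 4)*(m^5 - 7*m^4 + m^3 + 99*m^2 - 270*m + 216) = (m - 4)*(m - 3)*(m^4 - 4*m^3 - 11*m^2 + 66*m - 72) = (m - 4)*(m - 3)^2*(m^3 - m^2 - 14*m + 24) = (m - 4)*(m - 3)^2*(m + 4)*(m^2 - 5*m + 6) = (m - 4)*(m - 3)^2*(m - 2)*(m + 4)*(m - 3)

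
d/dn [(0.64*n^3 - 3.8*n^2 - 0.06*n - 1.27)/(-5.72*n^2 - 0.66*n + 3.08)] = (-3.6608*n^4 - 0.844799999999999*n^3 + 8.0784*n^2 - 37.9368*n - 1.023)/(32.7184*n^4 + 7.5504*n^3 - 34.7996*n^2 - 4.0656*n + 9.4864)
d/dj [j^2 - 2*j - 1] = 2*j - 2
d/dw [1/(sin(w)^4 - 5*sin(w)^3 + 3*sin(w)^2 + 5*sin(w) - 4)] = (11*sin(w)/cos(w)^2 + 4 + cos(w)^(-2))/((sin(w) - 4)^2*(sin(w) - 1)*cos(w))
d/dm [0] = 0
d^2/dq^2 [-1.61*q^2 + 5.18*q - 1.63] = -3.22000000000000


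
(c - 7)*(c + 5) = c^2 - 2*c - 35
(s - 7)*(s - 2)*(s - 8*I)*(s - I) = s^4 - 9*s^3 - 9*I*s^3 + 6*s^2 + 81*I*s^2 + 72*s - 126*I*s - 112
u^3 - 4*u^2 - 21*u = u*(u - 7)*(u + 3)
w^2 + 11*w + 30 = (w + 5)*(w + 6)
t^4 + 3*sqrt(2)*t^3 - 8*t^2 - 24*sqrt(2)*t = t*(t - 2*sqrt(2))*(t + 2*sqrt(2))*(t + 3*sqrt(2))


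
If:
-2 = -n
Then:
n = 2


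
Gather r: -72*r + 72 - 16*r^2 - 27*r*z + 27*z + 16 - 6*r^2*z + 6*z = r^2*(-6*z - 16) + r*(-27*z - 72) + 33*z + 88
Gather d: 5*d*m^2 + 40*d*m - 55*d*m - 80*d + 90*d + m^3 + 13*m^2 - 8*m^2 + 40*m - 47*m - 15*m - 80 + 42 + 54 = d*(5*m^2 - 15*m + 10) + m^3 + 5*m^2 - 22*m + 16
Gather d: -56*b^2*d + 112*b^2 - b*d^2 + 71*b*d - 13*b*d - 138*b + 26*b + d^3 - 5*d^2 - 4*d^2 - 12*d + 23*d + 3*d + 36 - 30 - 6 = 112*b^2 - 112*b + d^3 + d^2*(-b - 9) + d*(-56*b^2 + 58*b + 14)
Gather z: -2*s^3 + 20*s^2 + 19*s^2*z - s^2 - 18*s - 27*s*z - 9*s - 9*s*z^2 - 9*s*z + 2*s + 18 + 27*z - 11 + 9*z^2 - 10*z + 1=-2*s^3 + 19*s^2 - 25*s + z^2*(9 - 9*s) + z*(19*s^2 - 36*s + 17) + 8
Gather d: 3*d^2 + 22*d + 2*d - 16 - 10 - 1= 3*d^2 + 24*d - 27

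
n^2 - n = n*(n - 1)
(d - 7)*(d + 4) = d^2 - 3*d - 28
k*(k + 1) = k^2 + k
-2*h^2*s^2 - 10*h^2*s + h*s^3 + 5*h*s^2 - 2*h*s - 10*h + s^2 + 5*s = (-2*h + s)*(s + 5)*(h*s + 1)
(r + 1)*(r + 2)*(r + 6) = r^3 + 9*r^2 + 20*r + 12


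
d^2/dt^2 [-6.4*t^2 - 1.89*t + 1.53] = -12.8000000000000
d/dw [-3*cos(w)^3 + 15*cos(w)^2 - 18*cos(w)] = 3*(3*cos(w)^2 - 10*cos(w) + 6)*sin(w)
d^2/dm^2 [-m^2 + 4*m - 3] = -2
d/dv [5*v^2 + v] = 10*v + 1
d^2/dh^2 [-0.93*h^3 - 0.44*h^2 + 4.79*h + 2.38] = -5.58*h - 0.88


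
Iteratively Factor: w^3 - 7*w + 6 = (w + 3)*(w^2 - 3*w + 2) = (w - 2)*(w + 3)*(w - 1)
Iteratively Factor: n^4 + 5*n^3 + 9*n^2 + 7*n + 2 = (n + 1)*(n^3 + 4*n^2 + 5*n + 2) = (n + 1)^2*(n^2 + 3*n + 2) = (n + 1)^3*(n + 2)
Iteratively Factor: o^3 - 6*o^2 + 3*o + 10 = (o + 1)*(o^2 - 7*o + 10) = (o - 2)*(o + 1)*(o - 5)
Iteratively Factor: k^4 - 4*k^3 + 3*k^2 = (k)*(k^3 - 4*k^2 + 3*k) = k^2*(k^2 - 4*k + 3) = k^2*(k - 3)*(k - 1)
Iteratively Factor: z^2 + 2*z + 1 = (z + 1)*(z + 1)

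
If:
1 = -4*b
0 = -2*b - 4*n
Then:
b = -1/4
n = 1/8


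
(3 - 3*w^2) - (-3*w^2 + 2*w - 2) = 5 - 2*w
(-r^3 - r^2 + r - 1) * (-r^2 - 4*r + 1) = r^5 + 5*r^4 + 2*r^3 - 4*r^2 + 5*r - 1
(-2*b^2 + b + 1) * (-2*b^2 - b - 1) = 4*b^4 - b^2 - 2*b - 1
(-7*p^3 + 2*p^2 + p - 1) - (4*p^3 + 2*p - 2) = -11*p^3 + 2*p^2 - p + 1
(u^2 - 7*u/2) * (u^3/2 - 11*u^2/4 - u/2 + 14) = u^5/2 - 9*u^4/2 + 73*u^3/8 + 63*u^2/4 - 49*u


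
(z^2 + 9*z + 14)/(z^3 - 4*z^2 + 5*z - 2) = (z^2 + 9*z + 14)/(z^3 - 4*z^2 + 5*z - 2)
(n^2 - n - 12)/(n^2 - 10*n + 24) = (n + 3)/(n - 6)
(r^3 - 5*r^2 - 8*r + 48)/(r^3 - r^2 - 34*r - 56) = (-r^3 + 5*r^2 + 8*r - 48)/(-r^3 + r^2 + 34*r + 56)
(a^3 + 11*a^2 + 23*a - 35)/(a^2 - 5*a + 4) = (a^2 + 12*a + 35)/(a - 4)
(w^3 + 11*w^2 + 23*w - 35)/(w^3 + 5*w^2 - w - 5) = (w + 7)/(w + 1)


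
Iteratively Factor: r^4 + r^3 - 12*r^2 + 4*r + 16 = (r - 2)*(r^3 + 3*r^2 - 6*r - 8) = (r - 2)*(r + 1)*(r^2 + 2*r - 8) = (r - 2)^2*(r + 1)*(r + 4)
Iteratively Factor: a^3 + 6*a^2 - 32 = (a + 4)*(a^2 + 2*a - 8) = (a - 2)*(a + 4)*(a + 4)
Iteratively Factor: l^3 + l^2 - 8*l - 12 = (l - 3)*(l^2 + 4*l + 4) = (l - 3)*(l + 2)*(l + 2)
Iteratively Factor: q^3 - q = (q - 1)*(q^2 + q) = (q - 1)*(q + 1)*(q)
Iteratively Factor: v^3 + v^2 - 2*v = (v + 2)*(v^2 - v) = (v - 1)*(v + 2)*(v)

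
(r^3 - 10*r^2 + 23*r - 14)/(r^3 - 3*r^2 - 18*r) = (-r^3 + 10*r^2 - 23*r + 14)/(r*(-r^2 + 3*r + 18))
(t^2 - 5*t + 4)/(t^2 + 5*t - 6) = (t - 4)/(t + 6)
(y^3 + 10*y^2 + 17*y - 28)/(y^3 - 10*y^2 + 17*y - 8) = (y^2 + 11*y + 28)/(y^2 - 9*y + 8)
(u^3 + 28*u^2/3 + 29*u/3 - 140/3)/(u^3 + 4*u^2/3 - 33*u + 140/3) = (u + 4)/(u - 4)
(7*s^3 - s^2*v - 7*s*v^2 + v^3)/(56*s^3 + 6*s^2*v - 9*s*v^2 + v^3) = (s^2 - v^2)/(8*s^2 + 2*s*v - v^2)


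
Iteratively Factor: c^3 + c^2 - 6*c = (c)*(c^2 + c - 6) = c*(c + 3)*(c - 2)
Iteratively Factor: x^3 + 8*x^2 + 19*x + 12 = (x + 1)*(x^2 + 7*x + 12) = (x + 1)*(x + 4)*(x + 3)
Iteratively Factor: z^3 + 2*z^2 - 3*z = (z + 3)*(z^2 - z) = z*(z + 3)*(z - 1)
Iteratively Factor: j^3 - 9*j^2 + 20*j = (j)*(j^2 - 9*j + 20) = j*(j - 4)*(j - 5)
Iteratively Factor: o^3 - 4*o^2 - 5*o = (o - 5)*(o^2 + o) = o*(o - 5)*(o + 1)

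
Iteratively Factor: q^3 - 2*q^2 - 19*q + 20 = (q - 1)*(q^2 - q - 20) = (q - 1)*(q + 4)*(q - 5)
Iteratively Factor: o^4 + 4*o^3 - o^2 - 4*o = (o + 1)*(o^3 + 3*o^2 - 4*o) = (o - 1)*(o + 1)*(o^2 + 4*o) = o*(o - 1)*(o + 1)*(o + 4)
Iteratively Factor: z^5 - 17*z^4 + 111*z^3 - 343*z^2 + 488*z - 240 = (z - 5)*(z^4 - 12*z^3 + 51*z^2 - 88*z + 48) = (z - 5)*(z - 3)*(z^3 - 9*z^2 + 24*z - 16) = (z - 5)*(z - 4)*(z - 3)*(z^2 - 5*z + 4) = (z - 5)*(z - 4)^2*(z - 3)*(z - 1)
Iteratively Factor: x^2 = (x)*(x)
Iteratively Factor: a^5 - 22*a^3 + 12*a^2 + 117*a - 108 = (a + 3)*(a^4 - 3*a^3 - 13*a^2 + 51*a - 36) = (a - 1)*(a + 3)*(a^3 - 2*a^2 - 15*a + 36) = (a - 3)*(a - 1)*(a + 3)*(a^2 + a - 12) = (a - 3)^2*(a - 1)*(a + 3)*(a + 4)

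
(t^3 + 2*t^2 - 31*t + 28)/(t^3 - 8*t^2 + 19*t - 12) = (t + 7)/(t - 3)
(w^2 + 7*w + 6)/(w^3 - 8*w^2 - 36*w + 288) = (w + 1)/(w^2 - 14*w + 48)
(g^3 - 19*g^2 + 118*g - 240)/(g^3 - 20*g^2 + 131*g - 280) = (g - 6)/(g - 7)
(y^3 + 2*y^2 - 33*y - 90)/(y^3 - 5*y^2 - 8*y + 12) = (y^2 + 8*y + 15)/(y^2 + y - 2)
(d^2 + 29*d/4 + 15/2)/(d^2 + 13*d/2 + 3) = (4*d + 5)/(2*(2*d + 1))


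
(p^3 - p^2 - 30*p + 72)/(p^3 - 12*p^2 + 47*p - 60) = (p + 6)/(p - 5)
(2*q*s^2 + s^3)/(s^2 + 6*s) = s*(2*q + s)/(s + 6)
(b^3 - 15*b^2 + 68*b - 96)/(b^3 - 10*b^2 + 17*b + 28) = (b^2 - 11*b + 24)/(b^2 - 6*b - 7)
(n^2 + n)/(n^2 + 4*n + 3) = n/(n + 3)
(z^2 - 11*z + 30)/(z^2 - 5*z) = (z - 6)/z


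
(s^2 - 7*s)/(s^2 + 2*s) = (s - 7)/(s + 2)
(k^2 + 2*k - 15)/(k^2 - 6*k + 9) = (k + 5)/(k - 3)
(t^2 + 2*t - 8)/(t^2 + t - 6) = (t + 4)/(t + 3)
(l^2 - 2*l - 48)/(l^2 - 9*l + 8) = (l + 6)/(l - 1)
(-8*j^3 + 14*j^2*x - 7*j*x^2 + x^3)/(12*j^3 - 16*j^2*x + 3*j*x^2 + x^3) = (-4*j + x)/(6*j + x)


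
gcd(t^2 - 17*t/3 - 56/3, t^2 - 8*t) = t - 8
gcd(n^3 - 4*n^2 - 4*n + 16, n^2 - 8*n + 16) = n - 4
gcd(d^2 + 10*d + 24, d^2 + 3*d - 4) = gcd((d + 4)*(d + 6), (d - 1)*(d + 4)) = d + 4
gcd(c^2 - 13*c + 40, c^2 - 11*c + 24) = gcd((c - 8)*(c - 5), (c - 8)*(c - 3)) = c - 8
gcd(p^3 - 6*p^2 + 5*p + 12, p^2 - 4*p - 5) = p + 1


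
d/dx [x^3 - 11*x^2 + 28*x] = 3*x^2 - 22*x + 28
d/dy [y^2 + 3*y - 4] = 2*y + 3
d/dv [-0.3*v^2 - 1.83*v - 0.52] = -0.6*v - 1.83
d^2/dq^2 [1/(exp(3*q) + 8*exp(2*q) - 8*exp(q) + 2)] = ((-9*exp(2*q) - 32*exp(q) + 8)*(exp(3*q) + 8*exp(2*q) - 8*exp(q) + 2) + 2*(3*exp(2*q) + 16*exp(q) - 8)^2*exp(q))*exp(q)/(exp(3*q) + 8*exp(2*q) - 8*exp(q) + 2)^3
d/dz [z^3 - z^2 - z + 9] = 3*z^2 - 2*z - 1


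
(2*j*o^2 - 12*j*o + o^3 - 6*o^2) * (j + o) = 2*j^2*o^2 - 12*j^2*o + 3*j*o^3 - 18*j*o^2 + o^4 - 6*o^3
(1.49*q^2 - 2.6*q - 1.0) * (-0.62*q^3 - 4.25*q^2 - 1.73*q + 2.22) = -0.9238*q^5 - 4.7205*q^4 + 9.0923*q^3 + 12.0558*q^2 - 4.042*q - 2.22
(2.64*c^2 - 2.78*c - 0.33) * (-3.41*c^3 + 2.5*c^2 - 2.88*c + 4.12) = -9.0024*c^5 + 16.0798*c^4 - 13.4279*c^3 + 18.0582*c^2 - 10.5032*c - 1.3596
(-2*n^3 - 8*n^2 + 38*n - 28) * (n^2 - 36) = -2*n^5 - 8*n^4 + 110*n^3 + 260*n^2 - 1368*n + 1008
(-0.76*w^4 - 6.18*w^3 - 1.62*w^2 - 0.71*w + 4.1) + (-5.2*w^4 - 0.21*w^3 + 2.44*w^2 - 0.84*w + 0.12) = -5.96*w^4 - 6.39*w^3 + 0.82*w^2 - 1.55*w + 4.22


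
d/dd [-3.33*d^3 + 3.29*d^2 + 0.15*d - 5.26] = -9.99*d^2 + 6.58*d + 0.15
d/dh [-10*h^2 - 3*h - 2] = -20*h - 3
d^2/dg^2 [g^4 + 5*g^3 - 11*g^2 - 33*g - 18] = 12*g^2 + 30*g - 22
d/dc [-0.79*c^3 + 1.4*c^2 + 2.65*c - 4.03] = -2.37*c^2 + 2.8*c + 2.65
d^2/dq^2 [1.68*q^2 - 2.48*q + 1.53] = 3.36000000000000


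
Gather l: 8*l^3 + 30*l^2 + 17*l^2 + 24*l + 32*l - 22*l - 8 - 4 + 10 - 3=8*l^3 + 47*l^2 + 34*l - 5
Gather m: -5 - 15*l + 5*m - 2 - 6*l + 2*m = -21*l + 7*m - 7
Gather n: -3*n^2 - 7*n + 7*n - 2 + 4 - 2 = -3*n^2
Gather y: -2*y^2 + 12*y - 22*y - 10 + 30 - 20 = -2*y^2 - 10*y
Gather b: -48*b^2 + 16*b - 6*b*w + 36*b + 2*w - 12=-48*b^2 + b*(52 - 6*w) + 2*w - 12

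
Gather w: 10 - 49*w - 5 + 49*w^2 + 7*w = 49*w^2 - 42*w + 5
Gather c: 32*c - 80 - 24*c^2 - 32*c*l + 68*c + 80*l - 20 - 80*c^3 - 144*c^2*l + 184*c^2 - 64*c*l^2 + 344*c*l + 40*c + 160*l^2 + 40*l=-80*c^3 + c^2*(160 - 144*l) + c*(-64*l^2 + 312*l + 140) + 160*l^2 + 120*l - 100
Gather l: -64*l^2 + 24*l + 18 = -64*l^2 + 24*l + 18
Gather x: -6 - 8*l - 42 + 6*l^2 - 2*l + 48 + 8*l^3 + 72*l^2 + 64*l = 8*l^3 + 78*l^2 + 54*l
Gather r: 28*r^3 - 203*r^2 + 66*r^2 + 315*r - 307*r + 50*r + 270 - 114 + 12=28*r^3 - 137*r^2 + 58*r + 168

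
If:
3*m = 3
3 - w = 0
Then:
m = 1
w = 3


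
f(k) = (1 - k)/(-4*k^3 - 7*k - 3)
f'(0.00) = 1.11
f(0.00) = -0.33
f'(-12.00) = 0.00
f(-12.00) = 0.00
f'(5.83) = -0.00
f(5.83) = 0.01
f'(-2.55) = 0.03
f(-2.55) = 0.04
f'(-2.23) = 0.05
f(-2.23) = 0.06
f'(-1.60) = 0.12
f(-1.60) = 0.11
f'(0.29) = 0.41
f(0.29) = -0.14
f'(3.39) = -0.00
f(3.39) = 0.01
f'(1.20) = 0.04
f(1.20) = 0.01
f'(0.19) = 0.55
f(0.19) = -0.19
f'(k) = (1 - k)*(12*k^2 + 7)/(-4*k^3 - 7*k - 3)^2 - 1/(-4*k^3 - 7*k - 3)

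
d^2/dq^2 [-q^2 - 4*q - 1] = -2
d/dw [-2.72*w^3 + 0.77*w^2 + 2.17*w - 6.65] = -8.16*w^2 + 1.54*w + 2.17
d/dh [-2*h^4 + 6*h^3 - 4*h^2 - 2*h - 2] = -8*h^3 + 18*h^2 - 8*h - 2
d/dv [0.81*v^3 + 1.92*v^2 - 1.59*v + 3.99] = 2.43*v^2 + 3.84*v - 1.59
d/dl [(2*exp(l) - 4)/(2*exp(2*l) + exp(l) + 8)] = 2*(-(exp(l) - 2)*(4*exp(l) + 1) + 2*exp(2*l) + exp(l) + 8)*exp(l)/(2*exp(2*l) + exp(l) + 8)^2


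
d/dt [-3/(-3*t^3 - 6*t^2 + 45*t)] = (-3*t^2 - 4*t + 15)/(t^2*(t^2 + 2*t - 15)^2)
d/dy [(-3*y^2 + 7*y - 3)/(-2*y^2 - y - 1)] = (17*y^2 - 6*y - 10)/(4*y^4 + 4*y^3 + 5*y^2 + 2*y + 1)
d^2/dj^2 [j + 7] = 0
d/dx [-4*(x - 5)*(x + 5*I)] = -8*x + 20 - 20*I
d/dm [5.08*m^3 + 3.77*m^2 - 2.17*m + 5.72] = 15.24*m^2 + 7.54*m - 2.17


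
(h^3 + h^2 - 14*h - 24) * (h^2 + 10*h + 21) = h^5 + 11*h^4 + 17*h^3 - 143*h^2 - 534*h - 504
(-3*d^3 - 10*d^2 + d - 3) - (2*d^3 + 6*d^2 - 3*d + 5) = -5*d^3 - 16*d^2 + 4*d - 8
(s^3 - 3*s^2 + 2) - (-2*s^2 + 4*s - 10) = s^3 - s^2 - 4*s + 12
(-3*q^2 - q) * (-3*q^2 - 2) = 9*q^4 + 3*q^3 + 6*q^2 + 2*q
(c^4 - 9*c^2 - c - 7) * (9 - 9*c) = -9*c^5 + 9*c^4 + 81*c^3 - 72*c^2 + 54*c - 63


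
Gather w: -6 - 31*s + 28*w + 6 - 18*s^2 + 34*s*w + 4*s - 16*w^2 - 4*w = -18*s^2 - 27*s - 16*w^2 + w*(34*s + 24)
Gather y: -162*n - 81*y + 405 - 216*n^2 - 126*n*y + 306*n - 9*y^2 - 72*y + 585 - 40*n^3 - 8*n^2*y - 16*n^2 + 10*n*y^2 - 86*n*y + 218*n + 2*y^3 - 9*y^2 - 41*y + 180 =-40*n^3 - 232*n^2 + 362*n + 2*y^3 + y^2*(10*n - 18) + y*(-8*n^2 - 212*n - 194) + 1170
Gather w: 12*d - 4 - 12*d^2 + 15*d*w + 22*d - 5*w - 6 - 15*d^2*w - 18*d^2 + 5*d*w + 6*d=-30*d^2 + 40*d + w*(-15*d^2 + 20*d - 5) - 10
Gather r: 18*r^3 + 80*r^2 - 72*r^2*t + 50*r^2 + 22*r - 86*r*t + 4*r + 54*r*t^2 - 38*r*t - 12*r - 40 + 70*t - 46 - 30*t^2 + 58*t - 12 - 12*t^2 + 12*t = 18*r^3 + r^2*(130 - 72*t) + r*(54*t^2 - 124*t + 14) - 42*t^2 + 140*t - 98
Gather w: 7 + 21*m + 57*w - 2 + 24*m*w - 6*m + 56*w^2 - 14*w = 15*m + 56*w^2 + w*(24*m + 43) + 5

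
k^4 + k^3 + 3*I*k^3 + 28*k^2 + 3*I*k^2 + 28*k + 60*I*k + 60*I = (k + 1)*(k - 5*I)*(k + 2*I)*(k + 6*I)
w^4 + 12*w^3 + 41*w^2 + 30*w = w*(w + 1)*(w + 5)*(w + 6)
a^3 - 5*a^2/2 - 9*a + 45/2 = (a - 3)*(a - 5/2)*(a + 3)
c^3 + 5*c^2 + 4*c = c*(c + 1)*(c + 4)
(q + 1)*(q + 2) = q^2 + 3*q + 2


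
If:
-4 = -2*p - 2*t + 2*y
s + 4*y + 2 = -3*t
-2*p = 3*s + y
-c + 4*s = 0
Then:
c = -68*y/11 - 64/11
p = 20*y/11 + 24/11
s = -17*y/11 - 16/11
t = -9*y/11 - 2/11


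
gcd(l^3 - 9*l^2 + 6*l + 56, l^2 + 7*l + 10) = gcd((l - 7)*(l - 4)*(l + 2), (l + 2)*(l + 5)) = l + 2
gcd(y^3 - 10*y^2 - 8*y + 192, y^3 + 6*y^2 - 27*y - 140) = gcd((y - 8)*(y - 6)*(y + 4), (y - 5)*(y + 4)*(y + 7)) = y + 4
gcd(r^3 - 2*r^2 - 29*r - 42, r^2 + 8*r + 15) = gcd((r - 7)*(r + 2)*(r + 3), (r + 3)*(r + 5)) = r + 3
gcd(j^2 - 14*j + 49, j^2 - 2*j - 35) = j - 7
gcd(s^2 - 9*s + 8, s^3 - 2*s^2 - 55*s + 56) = s^2 - 9*s + 8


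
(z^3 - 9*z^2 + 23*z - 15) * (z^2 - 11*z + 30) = z^5 - 20*z^4 + 152*z^3 - 538*z^2 + 855*z - 450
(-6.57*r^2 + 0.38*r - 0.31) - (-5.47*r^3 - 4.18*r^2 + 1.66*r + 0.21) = 5.47*r^3 - 2.39*r^2 - 1.28*r - 0.52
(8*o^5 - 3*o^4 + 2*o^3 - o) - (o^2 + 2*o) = 8*o^5 - 3*o^4 + 2*o^3 - o^2 - 3*o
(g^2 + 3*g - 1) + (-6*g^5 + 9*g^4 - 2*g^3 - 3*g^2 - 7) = -6*g^5 + 9*g^4 - 2*g^3 - 2*g^2 + 3*g - 8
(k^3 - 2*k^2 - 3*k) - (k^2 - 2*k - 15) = k^3 - 3*k^2 - k + 15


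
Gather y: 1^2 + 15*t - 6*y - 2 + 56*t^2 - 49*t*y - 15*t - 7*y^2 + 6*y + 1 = 56*t^2 - 49*t*y - 7*y^2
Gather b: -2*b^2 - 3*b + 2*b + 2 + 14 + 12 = -2*b^2 - b + 28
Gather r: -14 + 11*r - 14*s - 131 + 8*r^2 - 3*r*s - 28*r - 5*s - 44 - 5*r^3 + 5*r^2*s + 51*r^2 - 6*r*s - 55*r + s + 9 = -5*r^3 + r^2*(5*s + 59) + r*(-9*s - 72) - 18*s - 180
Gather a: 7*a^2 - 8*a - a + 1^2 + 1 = 7*a^2 - 9*a + 2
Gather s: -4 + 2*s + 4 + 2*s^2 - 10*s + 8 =2*s^2 - 8*s + 8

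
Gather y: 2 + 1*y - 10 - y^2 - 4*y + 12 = -y^2 - 3*y + 4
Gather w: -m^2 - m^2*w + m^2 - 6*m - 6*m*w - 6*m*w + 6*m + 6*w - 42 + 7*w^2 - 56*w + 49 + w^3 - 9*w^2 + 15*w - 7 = w^3 - 2*w^2 + w*(-m^2 - 12*m - 35)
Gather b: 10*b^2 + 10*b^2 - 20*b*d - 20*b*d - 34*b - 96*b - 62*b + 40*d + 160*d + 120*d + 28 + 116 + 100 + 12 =20*b^2 + b*(-40*d - 192) + 320*d + 256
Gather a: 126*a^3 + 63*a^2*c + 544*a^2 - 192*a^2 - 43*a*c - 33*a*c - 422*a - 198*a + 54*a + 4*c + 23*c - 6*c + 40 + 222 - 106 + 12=126*a^3 + a^2*(63*c + 352) + a*(-76*c - 566) + 21*c + 168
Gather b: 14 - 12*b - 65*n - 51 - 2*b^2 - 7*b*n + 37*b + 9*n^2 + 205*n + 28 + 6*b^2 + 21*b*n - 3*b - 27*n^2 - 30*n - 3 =4*b^2 + b*(14*n + 22) - 18*n^2 + 110*n - 12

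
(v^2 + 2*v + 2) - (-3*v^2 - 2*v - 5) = 4*v^2 + 4*v + 7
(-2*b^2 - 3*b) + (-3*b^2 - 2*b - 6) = -5*b^2 - 5*b - 6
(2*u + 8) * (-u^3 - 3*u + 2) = -2*u^4 - 8*u^3 - 6*u^2 - 20*u + 16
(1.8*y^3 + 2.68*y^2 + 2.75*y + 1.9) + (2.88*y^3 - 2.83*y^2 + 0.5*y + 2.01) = 4.68*y^3 - 0.15*y^2 + 3.25*y + 3.91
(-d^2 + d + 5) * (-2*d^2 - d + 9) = 2*d^4 - d^3 - 20*d^2 + 4*d + 45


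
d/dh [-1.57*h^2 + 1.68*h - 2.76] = 1.68 - 3.14*h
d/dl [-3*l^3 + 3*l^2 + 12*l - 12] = -9*l^2 + 6*l + 12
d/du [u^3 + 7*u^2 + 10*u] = 3*u^2 + 14*u + 10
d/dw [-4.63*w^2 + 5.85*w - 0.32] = 5.85 - 9.26*w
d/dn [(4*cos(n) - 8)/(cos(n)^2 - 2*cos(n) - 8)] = 4*(cos(n)^2 - 4*cos(n) + 12)*sin(n)/(sin(n)^2 + 2*cos(n) + 7)^2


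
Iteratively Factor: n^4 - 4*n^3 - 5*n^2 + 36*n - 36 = (n + 3)*(n^3 - 7*n^2 + 16*n - 12) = (n - 2)*(n + 3)*(n^2 - 5*n + 6) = (n - 2)^2*(n + 3)*(n - 3)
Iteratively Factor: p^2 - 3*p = (p - 3)*(p)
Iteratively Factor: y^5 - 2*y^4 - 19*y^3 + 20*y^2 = (y)*(y^4 - 2*y^3 - 19*y^2 + 20*y) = y*(y + 4)*(y^3 - 6*y^2 + 5*y) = y*(y - 5)*(y + 4)*(y^2 - y) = y^2*(y - 5)*(y + 4)*(y - 1)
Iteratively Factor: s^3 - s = (s - 1)*(s^2 + s) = s*(s - 1)*(s + 1)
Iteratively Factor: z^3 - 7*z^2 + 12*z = (z)*(z^2 - 7*z + 12) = z*(z - 3)*(z - 4)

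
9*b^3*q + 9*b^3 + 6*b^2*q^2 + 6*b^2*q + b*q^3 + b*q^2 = (3*b + q)^2*(b*q + b)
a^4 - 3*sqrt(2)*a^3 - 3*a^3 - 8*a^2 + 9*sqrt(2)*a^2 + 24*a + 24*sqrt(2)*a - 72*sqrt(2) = (a - 3)*(a - 3*sqrt(2))*(a - 2*sqrt(2))*(a + 2*sqrt(2))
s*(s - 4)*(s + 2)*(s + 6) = s^4 + 4*s^3 - 20*s^2 - 48*s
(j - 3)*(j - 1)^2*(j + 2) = j^4 - 3*j^3 - 3*j^2 + 11*j - 6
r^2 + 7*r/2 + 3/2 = (r + 1/2)*(r + 3)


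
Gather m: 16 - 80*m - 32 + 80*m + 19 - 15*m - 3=-15*m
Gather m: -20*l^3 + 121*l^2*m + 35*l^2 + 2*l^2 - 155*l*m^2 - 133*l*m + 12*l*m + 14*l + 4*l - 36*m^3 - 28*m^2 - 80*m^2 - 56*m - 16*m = -20*l^3 + 37*l^2 + 18*l - 36*m^3 + m^2*(-155*l - 108) + m*(121*l^2 - 121*l - 72)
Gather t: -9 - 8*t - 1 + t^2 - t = t^2 - 9*t - 10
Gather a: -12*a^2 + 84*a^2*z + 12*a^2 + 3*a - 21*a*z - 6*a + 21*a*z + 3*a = 84*a^2*z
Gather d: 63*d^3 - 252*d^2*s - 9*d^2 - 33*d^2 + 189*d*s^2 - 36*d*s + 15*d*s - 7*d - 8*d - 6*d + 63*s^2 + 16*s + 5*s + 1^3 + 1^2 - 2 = 63*d^3 + d^2*(-252*s - 42) + d*(189*s^2 - 21*s - 21) + 63*s^2 + 21*s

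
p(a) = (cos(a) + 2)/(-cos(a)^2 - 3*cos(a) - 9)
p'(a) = (-2*sin(a)*cos(a) - 3*sin(a))*(cos(a) + 2)/(-cos(a)^2 - 3*cos(a) - 9)^2 - sin(a)/(-cos(a)^2 - 3*cos(a) - 9)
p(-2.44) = -0.17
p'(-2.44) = -0.07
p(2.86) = -0.15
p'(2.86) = 0.03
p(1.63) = -0.22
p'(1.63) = 0.04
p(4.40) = -0.21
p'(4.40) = -0.06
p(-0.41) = -0.23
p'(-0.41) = 0.00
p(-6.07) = -0.23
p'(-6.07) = -0.00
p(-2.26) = -0.18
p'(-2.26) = -0.07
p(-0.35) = -0.23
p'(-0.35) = 0.00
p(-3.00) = -0.14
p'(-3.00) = -0.02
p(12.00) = -0.23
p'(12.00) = 0.00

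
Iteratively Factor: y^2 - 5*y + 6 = (y - 3)*(y - 2)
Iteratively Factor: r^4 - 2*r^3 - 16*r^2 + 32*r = (r - 2)*(r^3 - 16*r) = (r - 2)*(r + 4)*(r^2 - 4*r) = r*(r - 2)*(r + 4)*(r - 4)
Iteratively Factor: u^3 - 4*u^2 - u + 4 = (u - 4)*(u^2 - 1) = (u - 4)*(u - 1)*(u + 1)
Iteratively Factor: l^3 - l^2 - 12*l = (l - 4)*(l^2 + 3*l) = l*(l - 4)*(l + 3)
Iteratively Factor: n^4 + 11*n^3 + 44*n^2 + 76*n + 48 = (n + 4)*(n^3 + 7*n^2 + 16*n + 12) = (n + 2)*(n + 4)*(n^2 + 5*n + 6) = (n + 2)^2*(n + 4)*(n + 3)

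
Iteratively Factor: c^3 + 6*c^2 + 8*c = (c + 2)*(c^2 + 4*c) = c*(c + 2)*(c + 4)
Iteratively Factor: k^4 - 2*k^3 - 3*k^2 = (k + 1)*(k^3 - 3*k^2) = k*(k + 1)*(k^2 - 3*k) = k^2*(k + 1)*(k - 3)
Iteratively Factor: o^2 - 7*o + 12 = (o - 3)*(o - 4)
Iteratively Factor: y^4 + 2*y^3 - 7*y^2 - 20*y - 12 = (y + 1)*(y^3 + y^2 - 8*y - 12) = (y + 1)*(y + 2)*(y^2 - y - 6) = (y - 3)*(y + 1)*(y + 2)*(y + 2)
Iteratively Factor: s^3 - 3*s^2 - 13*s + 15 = (s + 3)*(s^2 - 6*s + 5) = (s - 1)*(s + 3)*(s - 5)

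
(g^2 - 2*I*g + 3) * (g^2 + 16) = g^4 - 2*I*g^3 + 19*g^2 - 32*I*g + 48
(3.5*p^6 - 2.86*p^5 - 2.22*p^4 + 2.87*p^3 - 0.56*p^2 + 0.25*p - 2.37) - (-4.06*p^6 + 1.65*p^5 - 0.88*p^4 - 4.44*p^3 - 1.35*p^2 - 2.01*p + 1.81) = 7.56*p^6 - 4.51*p^5 - 1.34*p^4 + 7.31*p^3 + 0.79*p^2 + 2.26*p - 4.18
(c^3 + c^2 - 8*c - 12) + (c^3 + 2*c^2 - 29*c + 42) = 2*c^3 + 3*c^2 - 37*c + 30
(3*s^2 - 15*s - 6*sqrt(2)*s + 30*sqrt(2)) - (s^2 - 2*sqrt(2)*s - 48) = 2*s^2 - 15*s - 4*sqrt(2)*s + 30*sqrt(2) + 48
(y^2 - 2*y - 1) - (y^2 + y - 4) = 3 - 3*y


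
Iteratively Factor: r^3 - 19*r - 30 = (r + 3)*(r^2 - 3*r - 10) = (r - 5)*(r + 3)*(r + 2)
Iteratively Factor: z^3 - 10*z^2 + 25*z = (z - 5)*(z^2 - 5*z) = z*(z - 5)*(z - 5)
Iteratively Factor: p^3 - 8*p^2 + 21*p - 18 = (p - 3)*(p^2 - 5*p + 6) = (p - 3)*(p - 2)*(p - 3)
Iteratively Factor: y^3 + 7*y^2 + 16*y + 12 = (y + 2)*(y^2 + 5*y + 6) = (y + 2)*(y + 3)*(y + 2)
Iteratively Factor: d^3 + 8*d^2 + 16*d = (d + 4)*(d^2 + 4*d) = (d + 4)^2*(d)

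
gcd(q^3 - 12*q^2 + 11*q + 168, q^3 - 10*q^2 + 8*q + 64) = q - 8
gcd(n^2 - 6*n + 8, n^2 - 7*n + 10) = n - 2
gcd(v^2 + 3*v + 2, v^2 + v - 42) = 1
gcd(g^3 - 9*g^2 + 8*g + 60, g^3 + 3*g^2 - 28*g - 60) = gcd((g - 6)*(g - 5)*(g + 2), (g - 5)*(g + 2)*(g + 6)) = g^2 - 3*g - 10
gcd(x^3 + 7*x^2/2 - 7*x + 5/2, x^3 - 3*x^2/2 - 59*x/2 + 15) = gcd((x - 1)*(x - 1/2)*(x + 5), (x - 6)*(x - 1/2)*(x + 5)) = x^2 + 9*x/2 - 5/2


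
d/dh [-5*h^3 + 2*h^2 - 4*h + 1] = -15*h^2 + 4*h - 4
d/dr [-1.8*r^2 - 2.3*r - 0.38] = -3.6*r - 2.3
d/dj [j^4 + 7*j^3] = j^2*(4*j + 21)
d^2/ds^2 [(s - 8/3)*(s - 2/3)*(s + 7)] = 6*s + 22/3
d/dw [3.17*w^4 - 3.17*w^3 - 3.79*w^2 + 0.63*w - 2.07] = 12.68*w^3 - 9.51*w^2 - 7.58*w + 0.63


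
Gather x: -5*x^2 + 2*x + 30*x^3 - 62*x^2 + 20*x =30*x^3 - 67*x^2 + 22*x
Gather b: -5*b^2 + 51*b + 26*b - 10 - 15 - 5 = -5*b^2 + 77*b - 30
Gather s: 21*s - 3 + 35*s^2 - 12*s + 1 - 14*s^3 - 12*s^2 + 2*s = -14*s^3 + 23*s^2 + 11*s - 2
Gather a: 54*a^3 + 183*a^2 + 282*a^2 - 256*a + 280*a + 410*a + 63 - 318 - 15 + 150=54*a^3 + 465*a^2 + 434*a - 120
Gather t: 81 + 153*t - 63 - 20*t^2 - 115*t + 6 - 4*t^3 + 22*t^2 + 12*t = -4*t^3 + 2*t^2 + 50*t + 24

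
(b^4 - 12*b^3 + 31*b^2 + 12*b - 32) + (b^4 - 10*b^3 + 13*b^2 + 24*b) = 2*b^4 - 22*b^3 + 44*b^2 + 36*b - 32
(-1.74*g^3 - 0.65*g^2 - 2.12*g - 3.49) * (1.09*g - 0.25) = -1.8966*g^4 - 0.2735*g^3 - 2.1483*g^2 - 3.2741*g + 0.8725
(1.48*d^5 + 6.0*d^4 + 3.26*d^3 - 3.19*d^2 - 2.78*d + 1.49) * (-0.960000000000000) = -1.4208*d^5 - 5.76*d^4 - 3.1296*d^3 + 3.0624*d^2 + 2.6688*d - 1.4304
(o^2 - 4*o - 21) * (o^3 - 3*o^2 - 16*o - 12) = o^5 - 7*o^4 - 25*o^3 + 115*o^2 + 384*o + 252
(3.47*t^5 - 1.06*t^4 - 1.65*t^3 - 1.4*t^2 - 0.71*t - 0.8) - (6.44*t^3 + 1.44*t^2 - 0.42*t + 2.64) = 3.47*t^5 - 1.06*t^4 - 8.09*t^3 - 2.84*t^2 - 0.29*t - 3.44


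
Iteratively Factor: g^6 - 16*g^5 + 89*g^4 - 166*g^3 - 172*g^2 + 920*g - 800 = (g - 2)*(g^5 - 14*g^4 + 61*g^3 - 44*g^2 - 260*g + 400) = (g - 5)*(g - 2)*(g^4 - 9*g^3 + 16*g^2 + 36*g - 80) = (g - 5)^2*(g - 2)*(g^3 - 4*g^2 - 4*g + 16) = (g - 5)^2*(g - 2)^2*(g^2 - 2*g - 8) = (g - 5)^2*(g - 4)*(g - 2)^2*(g + 2)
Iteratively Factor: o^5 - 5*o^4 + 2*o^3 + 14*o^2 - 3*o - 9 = (o + 1)*(o^4 - 6*o^3 + 8*o^2 + 6*o - 9) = (o + 1)^2*(o^3 - 7*o^2 + 15*o - 9) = (o - 3)*(o + 1)^2*(o^2 - 4*o + 3) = (o - 3)*(o - 1)*(o + 1)^2*(o - 3)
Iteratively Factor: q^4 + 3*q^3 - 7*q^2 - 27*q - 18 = (q - 3)*(q^3 + 6*q^2 + 11*q + 6) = (q - 3)*(q + 2)*(q^2 + 4*q + 3) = (q - 3)*(q + 2)*(q + 3)*(q + 1)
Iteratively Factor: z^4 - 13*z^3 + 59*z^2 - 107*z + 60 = (z - 1)*(z^3 - 12*z^2 + 47*z - 60) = (z - 4)*(z - 1)*(z^2 - 8*z + 15) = (z - 4)*(z - 3)*(z - 1)*(z - 5)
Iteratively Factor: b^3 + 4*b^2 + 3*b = (b)*(b^2 + 4*b + 3) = b*(b + 1)*(b + 3)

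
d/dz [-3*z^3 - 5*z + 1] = -9*z^2 - 5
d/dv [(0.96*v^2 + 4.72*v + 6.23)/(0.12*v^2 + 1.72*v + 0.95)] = (1.0848*v^2 + 0.328799999999999*v - 6.2316)/(0.0144*v^4 + 0.4128*v^3 + 3.1864*v^2 + 3.268*v + 0.9025)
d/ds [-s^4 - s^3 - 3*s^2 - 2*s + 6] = -4*s^3 - 3*s^2 - 6*s - 2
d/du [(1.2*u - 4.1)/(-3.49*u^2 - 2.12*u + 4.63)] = (4.188*u^2 - 28.618*u - 3.136)/(12.1801*u^4 + 14.7976*u^3 - 27.823*u^2 - 19.6312*u + 21.4369)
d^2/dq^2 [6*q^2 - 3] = 12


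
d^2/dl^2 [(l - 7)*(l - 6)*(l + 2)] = 6*l - 22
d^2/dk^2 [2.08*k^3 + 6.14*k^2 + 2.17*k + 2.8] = 12.48*k + 12.28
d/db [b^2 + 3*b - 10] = 2*b + 3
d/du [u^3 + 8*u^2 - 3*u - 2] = 3*u^2 + 16*u - 3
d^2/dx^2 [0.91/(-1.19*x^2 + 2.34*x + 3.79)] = (-2.577302*x^2 + 5.067972*x + 0.91*(2.38*x - 2.34)*(4.76*x - 4.68) + 8.208382)/(-1.19*x^2 + 2.34*x + 3.79)^3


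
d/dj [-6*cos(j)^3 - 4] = 18*sin(j)*cos(j)^2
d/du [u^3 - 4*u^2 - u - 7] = 3*u^2 - 8*u - 1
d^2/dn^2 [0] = 0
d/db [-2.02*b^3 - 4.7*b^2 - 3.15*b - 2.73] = -6.06*b^2 - 9.4*b - 3.15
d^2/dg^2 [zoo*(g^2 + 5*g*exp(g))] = zoo*(g*exp(g) + exp(g) + 1)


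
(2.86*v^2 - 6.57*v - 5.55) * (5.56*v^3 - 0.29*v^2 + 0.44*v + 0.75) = 15.9016*v^5 - 37.3586*v^4 - 27.6943*v^3 + 0.8637*v^2 - 7.3695*v - 4.1625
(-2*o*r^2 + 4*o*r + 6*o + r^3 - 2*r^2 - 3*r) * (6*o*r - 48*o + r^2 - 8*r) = -12*o^2*r^3 + 120*o^2*r^2 - 156*o^2*r - 288*o^2 + 4*o*r^4 - 40*o*r^3 + 52*o*r^2 + 96*o*r + r^5 - 10*r^4 + 13*r^3 + 24*r^2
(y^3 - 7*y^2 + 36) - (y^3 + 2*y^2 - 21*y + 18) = -9*y^2 + 21*y + 18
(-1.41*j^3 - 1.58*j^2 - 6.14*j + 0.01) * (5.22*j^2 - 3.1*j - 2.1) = -7.3602*j^5 - 3.8766*j^4 - 24.1918*j^3 + 22.4042*j^2 + 12.863*j - 0.021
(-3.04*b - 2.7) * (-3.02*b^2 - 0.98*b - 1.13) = 9.1808*b^3 + 11.1332*b^2 + 6.0812*b + 3.051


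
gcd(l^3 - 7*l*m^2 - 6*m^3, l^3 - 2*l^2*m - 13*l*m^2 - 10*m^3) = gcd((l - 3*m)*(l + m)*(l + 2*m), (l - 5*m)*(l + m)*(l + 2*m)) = l^2 + 3*l*m + 2*m^2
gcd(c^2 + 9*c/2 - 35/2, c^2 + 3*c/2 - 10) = c - 5/2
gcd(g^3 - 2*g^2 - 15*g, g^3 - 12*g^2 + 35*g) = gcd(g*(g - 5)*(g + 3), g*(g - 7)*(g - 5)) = g^2 - 5*g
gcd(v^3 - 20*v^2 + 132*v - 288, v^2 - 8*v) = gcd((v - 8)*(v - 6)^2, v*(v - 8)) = v - 8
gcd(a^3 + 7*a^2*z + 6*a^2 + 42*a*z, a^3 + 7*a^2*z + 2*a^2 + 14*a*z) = a^2 + 7*a*z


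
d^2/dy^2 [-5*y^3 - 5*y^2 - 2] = -30*y - 10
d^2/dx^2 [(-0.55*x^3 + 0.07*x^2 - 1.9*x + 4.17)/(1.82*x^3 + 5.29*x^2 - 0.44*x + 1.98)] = (11.054316*x^6 - 40.404*x^5 + 80.115672*x^4 + 541.087192*x^3 + 760.764042*x^2 - 41.930064*x - 88.501908)/(6.028568*x^9 + 52.567788*x^8 + 148.420818*x^7 + 142.294153*x^6 + 78.496308*x^5 + 159.784482*x^4 - 6.331688*x^3 + 63.366732*x^2 - 5.174928*x + 7.762392)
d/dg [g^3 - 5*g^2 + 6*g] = 3*g^2 - 10*g + 6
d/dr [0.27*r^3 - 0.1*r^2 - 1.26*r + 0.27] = 0.81*r^2 - 0.2*r - 1.26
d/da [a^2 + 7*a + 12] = 2*a + 7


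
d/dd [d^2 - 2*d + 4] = 2*d - 2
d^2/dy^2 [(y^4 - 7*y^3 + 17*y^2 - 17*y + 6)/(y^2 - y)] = 2 - 12/y^3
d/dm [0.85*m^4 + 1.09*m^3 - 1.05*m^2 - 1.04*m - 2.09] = 3.4*m^3 + 3.27*m^2 - 2.1*m - 1.04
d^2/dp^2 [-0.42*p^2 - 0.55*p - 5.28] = -0.840000000000000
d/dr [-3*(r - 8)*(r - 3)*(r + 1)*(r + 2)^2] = -15*r^4 + 72*r^3 + 207*r^2 - 216*r - 444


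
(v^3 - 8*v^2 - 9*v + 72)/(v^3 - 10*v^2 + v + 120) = (v - 3)/(v - 5)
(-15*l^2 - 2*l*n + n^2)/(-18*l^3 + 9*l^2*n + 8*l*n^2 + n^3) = (5*l - n)/(6*l^2 - 5*l*n - n^2)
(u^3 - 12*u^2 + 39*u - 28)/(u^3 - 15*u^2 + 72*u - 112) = (u - 1)/(u - 4)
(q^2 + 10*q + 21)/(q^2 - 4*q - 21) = (q + 7)/(q - 7)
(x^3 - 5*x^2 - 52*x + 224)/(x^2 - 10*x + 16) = (x^2 + 3*x - 28)/(x - 2)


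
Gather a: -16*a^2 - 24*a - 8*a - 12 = -16*a^2 - 32*a - 12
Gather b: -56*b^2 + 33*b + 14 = -56*b^2 + 33*b + 14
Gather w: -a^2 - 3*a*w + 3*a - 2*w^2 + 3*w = -a^2 + 3*a - 2*w^2 + w*(3 - 3*a)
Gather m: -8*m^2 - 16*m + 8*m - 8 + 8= -8*m^2 - 8*m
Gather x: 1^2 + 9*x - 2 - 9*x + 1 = 0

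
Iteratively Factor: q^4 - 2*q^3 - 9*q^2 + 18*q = (q - 3)*(q^3 + q^2 - 6*q) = q*(q - 3)*(q^2 + q - 6) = q*(q - 3)*(q - 2)*(q + 3)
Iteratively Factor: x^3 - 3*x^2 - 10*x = (x)*(x^2 - 3*x - 10) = x*(x - 5)*(x + 2)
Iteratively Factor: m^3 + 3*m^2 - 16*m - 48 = (m + 4)*(m^2 - m - 12) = (m - 4)*(m + 4)*(m + 3)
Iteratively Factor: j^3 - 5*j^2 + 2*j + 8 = (j - 4)*(j^2 - j - 2) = (j - 4)*(j - 2)*(j + 1)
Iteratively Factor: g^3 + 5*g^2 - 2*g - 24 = (g - 2)*(g^2 + 7*g + 12) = (g - 2)*(g + 4)*(g + 3)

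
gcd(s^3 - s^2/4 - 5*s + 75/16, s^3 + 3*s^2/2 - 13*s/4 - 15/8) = s^2 + s - 15/4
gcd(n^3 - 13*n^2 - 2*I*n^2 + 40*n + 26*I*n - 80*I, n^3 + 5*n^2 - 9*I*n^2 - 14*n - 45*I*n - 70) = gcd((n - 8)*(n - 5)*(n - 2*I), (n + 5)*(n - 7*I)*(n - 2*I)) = n - 2*I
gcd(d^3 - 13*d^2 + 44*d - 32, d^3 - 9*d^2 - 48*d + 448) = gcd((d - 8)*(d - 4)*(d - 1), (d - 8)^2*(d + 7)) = d - 8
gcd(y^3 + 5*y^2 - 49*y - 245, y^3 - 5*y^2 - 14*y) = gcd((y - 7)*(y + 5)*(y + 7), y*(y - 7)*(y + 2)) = y - 7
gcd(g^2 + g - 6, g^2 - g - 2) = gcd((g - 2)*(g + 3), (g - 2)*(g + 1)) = g - 2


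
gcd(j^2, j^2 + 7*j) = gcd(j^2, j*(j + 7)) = j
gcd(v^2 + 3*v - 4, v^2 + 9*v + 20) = v + 4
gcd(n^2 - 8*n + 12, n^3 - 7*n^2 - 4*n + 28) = n - 2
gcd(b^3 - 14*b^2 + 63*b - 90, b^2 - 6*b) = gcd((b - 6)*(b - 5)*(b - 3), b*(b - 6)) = b - 6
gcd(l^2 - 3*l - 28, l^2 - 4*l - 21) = l - 7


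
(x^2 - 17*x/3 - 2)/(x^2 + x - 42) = (x + 1/3)/(x + 7)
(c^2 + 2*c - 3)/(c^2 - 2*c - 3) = (-c^2 - 2*c + 3)/(-c^2 + 2*c + 3)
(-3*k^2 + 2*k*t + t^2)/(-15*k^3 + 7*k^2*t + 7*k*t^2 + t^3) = 1/(5*k + t)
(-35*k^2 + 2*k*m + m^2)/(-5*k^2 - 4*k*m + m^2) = (7*k + m)/(k + m)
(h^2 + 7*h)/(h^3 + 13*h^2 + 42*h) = 1/(h + 6)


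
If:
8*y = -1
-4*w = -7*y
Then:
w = -7/32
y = -1/8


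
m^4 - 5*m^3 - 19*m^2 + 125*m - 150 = (m - 5)*(m - 3)*(m - 2)*(m + 5)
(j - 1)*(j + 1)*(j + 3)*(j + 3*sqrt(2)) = j^4 + 3*j^3 + 3*sqrt(2)*j^3 - j^2 + 9*sqrt(2)*j^2 - 3*sqrt(2)*j - 3*j - 9*sqrt(2)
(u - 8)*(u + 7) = u^2 - u - 56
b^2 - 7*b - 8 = (b - 8)*(b + 1)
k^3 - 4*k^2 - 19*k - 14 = (k - 7)*(k + 1)*(k + 2)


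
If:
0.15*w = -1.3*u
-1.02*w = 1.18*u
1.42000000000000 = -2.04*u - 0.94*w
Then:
No Solution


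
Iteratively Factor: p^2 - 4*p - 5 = (p + 1)*(p - 5)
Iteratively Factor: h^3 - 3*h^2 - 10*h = (h + 2)*(h^2 - 5*h) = (h - 5)*(h + 2)*(h)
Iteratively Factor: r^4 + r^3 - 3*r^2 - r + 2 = (r + 1)*(r^3 - 3*r + 2) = (r - 1)*(r + 1)*(r^2 + r - 2) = (r - 1)^2*(r + 1)*(r + 2)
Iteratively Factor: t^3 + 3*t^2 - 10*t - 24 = (t + 4)*(t^2 - t - 6) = (t + 2)*(t + 4)*(t - 3)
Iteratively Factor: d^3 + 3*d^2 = (d + 3)*(d^2) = d*(d + 3)*(d)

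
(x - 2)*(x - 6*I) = x^2 - 2*x - 6*I*x + 12*I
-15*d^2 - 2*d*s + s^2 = (-5*d + s)*(3*d + s)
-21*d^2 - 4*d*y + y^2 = (-7*d + y)*(3*d + y)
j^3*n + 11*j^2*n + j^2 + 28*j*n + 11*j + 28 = (j + 4)*(j + 7)*(j*n + 1)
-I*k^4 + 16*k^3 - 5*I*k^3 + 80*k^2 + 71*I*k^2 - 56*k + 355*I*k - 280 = (k + 5)*(k + 7*I)*(k + 8*I)*(-I*k + 1)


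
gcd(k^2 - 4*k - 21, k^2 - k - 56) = 1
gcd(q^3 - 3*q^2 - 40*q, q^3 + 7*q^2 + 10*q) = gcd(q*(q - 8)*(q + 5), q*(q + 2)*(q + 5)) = q^2 + 5*q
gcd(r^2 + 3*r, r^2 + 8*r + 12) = 1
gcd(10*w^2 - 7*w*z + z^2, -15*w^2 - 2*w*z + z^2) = -5*w + z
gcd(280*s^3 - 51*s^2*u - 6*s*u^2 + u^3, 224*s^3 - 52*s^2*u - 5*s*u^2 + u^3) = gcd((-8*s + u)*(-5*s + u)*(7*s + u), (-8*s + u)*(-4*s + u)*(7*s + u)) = 56*s^2 + s*u - u^2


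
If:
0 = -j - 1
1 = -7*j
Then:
No Solution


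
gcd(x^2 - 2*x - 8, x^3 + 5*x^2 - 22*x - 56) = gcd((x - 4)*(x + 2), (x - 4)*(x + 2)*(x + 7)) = x^2 - 2*x - 8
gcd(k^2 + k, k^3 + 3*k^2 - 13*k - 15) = k + 1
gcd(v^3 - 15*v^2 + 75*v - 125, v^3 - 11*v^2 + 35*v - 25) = v^2 - 10*v + 25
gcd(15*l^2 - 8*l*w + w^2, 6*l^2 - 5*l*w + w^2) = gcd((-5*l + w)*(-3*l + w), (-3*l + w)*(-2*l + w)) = -3*l + w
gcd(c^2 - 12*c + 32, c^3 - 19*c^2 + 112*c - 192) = c - 8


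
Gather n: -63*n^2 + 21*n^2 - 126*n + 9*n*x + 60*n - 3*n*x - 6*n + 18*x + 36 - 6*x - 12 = -42*n^2 + n*(6*x - 72) + 12*x + 24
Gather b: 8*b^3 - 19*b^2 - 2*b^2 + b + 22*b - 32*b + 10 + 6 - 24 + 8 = 8*b^3 - 21*b^2 - 9*b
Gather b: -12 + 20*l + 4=20*l - 8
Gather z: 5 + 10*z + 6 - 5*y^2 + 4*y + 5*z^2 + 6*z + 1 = -5*y^2 + 4*y + 5*z^2 + 16*z + 12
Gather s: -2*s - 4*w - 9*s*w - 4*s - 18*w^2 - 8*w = s*(-9*w - 6) - 18*w^2 - 12*w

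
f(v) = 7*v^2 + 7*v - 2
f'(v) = 14*v + 7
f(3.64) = 116.23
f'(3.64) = 57.96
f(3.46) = 106.02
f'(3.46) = 55.44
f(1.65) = 28.61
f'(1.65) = 30.10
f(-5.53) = 173.36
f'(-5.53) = -70.42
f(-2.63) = 28.01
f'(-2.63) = -29.82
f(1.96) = 38.61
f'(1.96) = 34.44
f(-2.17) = 15.77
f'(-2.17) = -23.38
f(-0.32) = -3.52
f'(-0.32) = 2.52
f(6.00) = 292.00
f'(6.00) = 91.00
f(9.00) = 628.00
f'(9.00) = 133.00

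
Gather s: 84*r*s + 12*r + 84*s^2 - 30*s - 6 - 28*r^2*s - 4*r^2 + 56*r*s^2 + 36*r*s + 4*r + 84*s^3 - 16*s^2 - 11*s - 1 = -4*r^2 + 16*r + 84*s^3 + s^2*(56*r + 68) + s*(-28*r^2 + 120*r - 41) - 7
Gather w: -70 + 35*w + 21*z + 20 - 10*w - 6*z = 25*w + 15*z - 50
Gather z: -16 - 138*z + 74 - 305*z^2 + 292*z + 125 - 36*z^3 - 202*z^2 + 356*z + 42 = -36*z^3 - 507*z^2 + 510*z + 225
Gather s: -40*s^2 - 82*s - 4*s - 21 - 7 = -40*s^2 - 86*s - 28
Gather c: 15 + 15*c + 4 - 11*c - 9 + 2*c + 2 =6*c + 12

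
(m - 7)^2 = m^2 - 14*m + 49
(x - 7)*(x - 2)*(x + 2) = x^3 - 7*x^2 - 4*x + 28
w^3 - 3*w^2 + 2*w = w*(w - 2)*(w - 1)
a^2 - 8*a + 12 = (a - 6)*(a - 2)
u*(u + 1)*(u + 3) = u^3 + 4*u^2 + 3*u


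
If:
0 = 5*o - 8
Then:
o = 8/5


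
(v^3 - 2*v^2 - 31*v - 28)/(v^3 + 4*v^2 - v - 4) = (v - 7)/(v - 1)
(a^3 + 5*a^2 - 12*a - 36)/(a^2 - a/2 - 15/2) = 2*(a^2 + 8*a + 12)/(2*a + 5)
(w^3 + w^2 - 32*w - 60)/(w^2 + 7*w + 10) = w - 6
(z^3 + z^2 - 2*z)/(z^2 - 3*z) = (z^2 + z - 2)/(z - 3)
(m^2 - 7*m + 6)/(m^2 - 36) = (m - 1)/(m + 6)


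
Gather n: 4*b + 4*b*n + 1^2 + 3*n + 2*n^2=4*b + 2*n^2 + n*(4*b + 3) + 1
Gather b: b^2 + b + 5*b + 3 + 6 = b^2 + 6*b + 9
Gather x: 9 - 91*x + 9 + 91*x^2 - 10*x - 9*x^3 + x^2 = -9*x^3 + 92*x^2 - 101*x + 18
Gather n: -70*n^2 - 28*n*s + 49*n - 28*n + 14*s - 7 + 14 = -70*n^2 + n*(21 - 28*s) + 14*s + 7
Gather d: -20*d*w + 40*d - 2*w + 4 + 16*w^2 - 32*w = d*(40 - 20*w) + 16*w^2 - 34*w + 4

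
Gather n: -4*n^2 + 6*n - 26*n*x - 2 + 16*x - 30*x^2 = -4*n^2 + n*(6 - 26*x) - 30*x^2 + 16*x - 2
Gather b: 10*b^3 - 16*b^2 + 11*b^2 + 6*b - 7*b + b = 10*b^3 - 5*b^2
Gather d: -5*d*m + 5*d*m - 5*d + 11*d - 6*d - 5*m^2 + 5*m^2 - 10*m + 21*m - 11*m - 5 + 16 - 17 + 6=0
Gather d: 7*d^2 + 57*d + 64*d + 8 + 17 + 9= 7*d^2 + 121*d + 34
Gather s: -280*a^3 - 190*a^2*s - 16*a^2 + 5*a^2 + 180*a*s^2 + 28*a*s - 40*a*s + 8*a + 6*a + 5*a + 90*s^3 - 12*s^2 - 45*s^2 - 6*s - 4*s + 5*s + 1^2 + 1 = -280*a^3 - 11*a^2 + 19*a + 90*s^3 + s^2*(180*a - 57) + s*(-190*a^2 - 12*a - 5) + 2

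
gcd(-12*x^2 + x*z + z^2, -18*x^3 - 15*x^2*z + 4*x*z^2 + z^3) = 3*x - z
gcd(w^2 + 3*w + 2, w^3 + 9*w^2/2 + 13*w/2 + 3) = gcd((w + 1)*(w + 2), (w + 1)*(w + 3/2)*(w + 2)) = w^2 + 3*w + 2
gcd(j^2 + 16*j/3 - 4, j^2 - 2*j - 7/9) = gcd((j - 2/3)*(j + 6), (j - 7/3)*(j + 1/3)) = 1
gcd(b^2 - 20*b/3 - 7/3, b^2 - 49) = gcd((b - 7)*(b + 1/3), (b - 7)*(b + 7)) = b - 7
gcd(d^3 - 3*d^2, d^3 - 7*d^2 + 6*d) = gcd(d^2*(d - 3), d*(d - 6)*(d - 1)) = d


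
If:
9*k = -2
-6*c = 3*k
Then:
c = 1/9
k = -2/9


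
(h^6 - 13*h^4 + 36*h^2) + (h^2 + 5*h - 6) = h^6 - 13*h^4 + 37*h^2 + 5*h - 6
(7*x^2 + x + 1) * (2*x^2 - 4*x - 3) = 14*x^4 - 26*x^3 - 23*x^2 - 7*x - 3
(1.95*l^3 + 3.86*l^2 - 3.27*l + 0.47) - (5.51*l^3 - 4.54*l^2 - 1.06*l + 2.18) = -3.56*l^3 + 8.4*l^2 - 2.21*l - 1.71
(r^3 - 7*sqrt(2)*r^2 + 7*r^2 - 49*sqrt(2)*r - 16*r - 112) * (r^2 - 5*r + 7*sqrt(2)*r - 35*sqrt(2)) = r^5 + 2*r^4 - 149*r^3 - 228*r^2 - 112*sqrt(2)*r^2 - 224*sqrt(2)*r + 3990*r + 3920*sqrt(2)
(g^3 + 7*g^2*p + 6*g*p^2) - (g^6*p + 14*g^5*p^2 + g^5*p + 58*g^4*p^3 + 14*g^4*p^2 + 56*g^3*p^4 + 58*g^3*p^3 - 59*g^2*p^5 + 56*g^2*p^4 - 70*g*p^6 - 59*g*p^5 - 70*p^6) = -g^6*p - 14*g^5*p^2 - g^5*p - 58*g^4*p^3 - 14*g^4*p^2 - 56*g^3*p^4 - 58*g^3*p^3 + g^3 + 59*g^2*p^5 - 56*g^2*p^4 + 7*g^2*p + 70*g*p^6 + 59*g*p^5 + 6*g*p^2 + 70*p^6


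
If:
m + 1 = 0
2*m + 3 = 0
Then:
No Solution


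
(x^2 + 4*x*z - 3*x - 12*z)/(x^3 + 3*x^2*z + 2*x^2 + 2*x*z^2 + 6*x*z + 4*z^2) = (x^2 + 4*x*z - 3*x - 12*z)/(x^3 + 3*x^2*z + 2*x^2 + 2*x*z^2 + 6*x*z + 4*z^2)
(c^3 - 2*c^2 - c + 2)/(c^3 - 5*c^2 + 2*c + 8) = (c - 1)/(c - 4)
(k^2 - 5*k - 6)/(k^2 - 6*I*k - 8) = (-k^2 + 5*k + 6)/(-k^2 + 6*I*k + 8)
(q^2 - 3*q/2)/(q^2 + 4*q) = (q - 3/2)/(q + 4)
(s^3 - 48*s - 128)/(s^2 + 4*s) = s - 4 - 32/s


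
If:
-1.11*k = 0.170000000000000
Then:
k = -0.15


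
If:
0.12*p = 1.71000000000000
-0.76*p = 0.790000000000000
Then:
No Solution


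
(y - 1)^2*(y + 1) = y^3 - y^2 - y + 1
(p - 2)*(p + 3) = p^2 + p - 6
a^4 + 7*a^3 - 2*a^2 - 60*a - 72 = (a - 3)*(a + 2)^2*(a + 6)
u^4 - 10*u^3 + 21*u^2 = u^2*(u - 7)*(u - 3)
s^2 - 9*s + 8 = (s - 8)*(s - 1)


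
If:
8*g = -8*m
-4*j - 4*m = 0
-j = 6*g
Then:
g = 0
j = 0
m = 0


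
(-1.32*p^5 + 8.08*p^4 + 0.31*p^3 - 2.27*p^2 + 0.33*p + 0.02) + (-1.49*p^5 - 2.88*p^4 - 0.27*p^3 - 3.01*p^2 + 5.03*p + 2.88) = -2.81*p^5 + 5.2*p^4 + 0.04*p^3 - 5.28*p^2 + 5.36*p + 2.9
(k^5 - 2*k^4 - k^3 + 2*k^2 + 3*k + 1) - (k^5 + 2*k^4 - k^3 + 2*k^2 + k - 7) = -4*k^4 + 2*k + 8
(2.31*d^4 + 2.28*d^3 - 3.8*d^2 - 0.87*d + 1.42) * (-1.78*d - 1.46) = -4.1118*d^5 - 7.431*d^4 + 3.4352*d^3 + 7.0966*d^2 - 1.2574*d - 2.0732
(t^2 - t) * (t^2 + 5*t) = t^4 + 4*t^3 - 5*t^2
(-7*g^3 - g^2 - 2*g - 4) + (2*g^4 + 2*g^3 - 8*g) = 2*g^4 - 5*g^3 - g^2 - 10*g - 4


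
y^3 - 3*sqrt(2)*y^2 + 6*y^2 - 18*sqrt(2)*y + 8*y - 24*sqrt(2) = (y + 2)*(y + 4)*(y - 3*sqrt(2))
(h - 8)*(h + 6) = h^2 - 2*h - 48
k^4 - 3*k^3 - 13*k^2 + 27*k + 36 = (k - 4)*(k - 3)*(k + 1)*(k + 3)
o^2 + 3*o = o*(o + 3)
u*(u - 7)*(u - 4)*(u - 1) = u^4 - 12*u^3 + 39*u^2 - 28*u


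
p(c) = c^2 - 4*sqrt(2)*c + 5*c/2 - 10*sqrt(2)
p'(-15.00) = -33.16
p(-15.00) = 258.21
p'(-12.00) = -27.16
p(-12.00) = 167.74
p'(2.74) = 2.32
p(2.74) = -15.28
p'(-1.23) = -5.62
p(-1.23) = -8.75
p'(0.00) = -3.16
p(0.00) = -14.14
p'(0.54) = -2.08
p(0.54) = -15.56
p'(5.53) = 7.90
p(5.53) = -1.02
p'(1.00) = -1.16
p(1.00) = -16.30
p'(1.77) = 0.38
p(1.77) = -16.60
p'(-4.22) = -11.60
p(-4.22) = 16.99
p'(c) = 2*c - 4*sqrt(2) + 5/2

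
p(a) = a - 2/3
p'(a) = 1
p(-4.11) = -4.78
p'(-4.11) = 1.00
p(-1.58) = -2.25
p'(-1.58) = 1.00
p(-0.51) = -1.18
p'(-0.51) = 1.00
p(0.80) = 0.13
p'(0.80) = 1.00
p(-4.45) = -5.12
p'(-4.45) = 1.00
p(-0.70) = -1.37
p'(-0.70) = 1.00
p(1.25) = 0.58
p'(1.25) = 1.00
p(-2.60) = -3.27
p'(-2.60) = 1.00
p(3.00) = 2.33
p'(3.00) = 1.00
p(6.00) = 5.33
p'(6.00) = 1.00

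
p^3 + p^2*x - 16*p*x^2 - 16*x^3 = (p - 4*x)*(p + x)*(p + 4*x)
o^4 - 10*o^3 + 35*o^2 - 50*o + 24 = (o - 4)*(o - 3)*(o - 2)*(o - 1)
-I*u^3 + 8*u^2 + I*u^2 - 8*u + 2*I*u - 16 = (u - 2)*(u + 8*I)*(-I*u - I)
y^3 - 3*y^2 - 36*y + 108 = (y - 6)*(y - 3)*(y + 6)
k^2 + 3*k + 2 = (k + 1)*(k + 2)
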